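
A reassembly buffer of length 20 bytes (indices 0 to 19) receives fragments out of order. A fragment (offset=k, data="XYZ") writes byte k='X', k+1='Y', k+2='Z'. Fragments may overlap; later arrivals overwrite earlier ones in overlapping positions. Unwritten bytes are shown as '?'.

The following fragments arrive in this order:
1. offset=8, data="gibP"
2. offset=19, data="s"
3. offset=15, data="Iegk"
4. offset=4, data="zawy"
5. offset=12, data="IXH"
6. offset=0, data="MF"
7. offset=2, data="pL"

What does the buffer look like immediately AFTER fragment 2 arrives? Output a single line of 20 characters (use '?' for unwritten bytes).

Fragment 1: offset=8 data="gibP" -> buffer=????????gibP????????
Fragment 2: offset=19 data="s" -> buffer=????????gibP???????s

Answer: ????????gibP???????s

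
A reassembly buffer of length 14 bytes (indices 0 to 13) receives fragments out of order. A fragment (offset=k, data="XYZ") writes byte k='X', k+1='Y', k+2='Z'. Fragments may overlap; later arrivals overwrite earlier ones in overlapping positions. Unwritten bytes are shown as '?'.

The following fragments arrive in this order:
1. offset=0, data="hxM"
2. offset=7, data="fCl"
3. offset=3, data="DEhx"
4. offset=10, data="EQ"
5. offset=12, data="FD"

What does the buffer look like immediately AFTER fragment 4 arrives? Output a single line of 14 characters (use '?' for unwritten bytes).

Answer: hxMDEhxfClEQ??

Derivation:
Fragment 1: offset=0 data="hxM" -> buffer=hxM???????????
Fragment 2: offset=7 data="fCl" -> buffer=hxM????fCl????
Fragment 3: offset=3 data="DEhx" -> buffer=hxMDEhxfCl????
Fragment 4: offset=10 data="EQ" -> buffer=hxMDEhxfClEQ??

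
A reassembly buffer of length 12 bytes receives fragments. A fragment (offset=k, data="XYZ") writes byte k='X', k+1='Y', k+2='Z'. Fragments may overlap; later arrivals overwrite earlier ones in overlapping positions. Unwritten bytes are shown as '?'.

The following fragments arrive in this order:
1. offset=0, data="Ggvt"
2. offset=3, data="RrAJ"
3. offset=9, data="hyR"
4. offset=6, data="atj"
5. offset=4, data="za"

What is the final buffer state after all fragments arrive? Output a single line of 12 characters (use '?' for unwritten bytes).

Fragment 1: offset=0 data="Ggvt" -> buffer=Ggvt????????
Fragment 2: offset=3 data="RrAJ" -> buffer=GgvRrAJ?????
Fragment 3: offset=9 data="hyR" -> buffer=GgvRrAJ??hyR
Fragment 4: offset=6 data="atj" -> buffer=GgvRrAatjhyR
Fragment 5: offset=4 data="za" -> buffer=GgvRzaatjhyR

Answer: GgvRzaatjhyR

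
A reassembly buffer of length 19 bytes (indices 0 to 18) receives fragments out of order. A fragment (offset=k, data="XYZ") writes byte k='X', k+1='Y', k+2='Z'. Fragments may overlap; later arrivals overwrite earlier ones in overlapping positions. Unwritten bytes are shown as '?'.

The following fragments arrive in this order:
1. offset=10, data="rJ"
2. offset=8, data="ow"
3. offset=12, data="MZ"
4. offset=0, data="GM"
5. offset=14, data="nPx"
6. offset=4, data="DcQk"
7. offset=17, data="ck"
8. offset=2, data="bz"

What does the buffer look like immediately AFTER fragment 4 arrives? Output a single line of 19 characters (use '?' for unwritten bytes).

Answer: GM??????owrJMZ?????

Derivation:
Fragment 1: offset=10 data="rJ" -> buffer=??????????rJ???????
Fragment 2: offset=8 data="ow" -> buffer=????????owrJ???????
Fragment 3: offset=12 data="MZ" -> buffer=????????owrJMZ?????
Fragment 4: offset=0 data="GM" -> buffer=GM??????owrJMZ?????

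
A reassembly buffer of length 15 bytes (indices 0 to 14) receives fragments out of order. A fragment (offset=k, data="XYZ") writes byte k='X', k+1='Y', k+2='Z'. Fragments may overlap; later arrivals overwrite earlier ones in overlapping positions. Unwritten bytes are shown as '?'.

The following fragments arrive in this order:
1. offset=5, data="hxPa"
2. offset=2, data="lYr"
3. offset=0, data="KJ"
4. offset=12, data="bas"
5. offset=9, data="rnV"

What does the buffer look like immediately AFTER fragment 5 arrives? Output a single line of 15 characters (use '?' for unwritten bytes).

Fragment 1: offset=5 data="hxPa" -> buffer=?????hxPa??????
Fragment 2: offset=2 data="lYr" -> buffer=??lYrhxPa??????
Fragment 3: offset=0 data="KJ" -> buffer=KJlYrhxPa??????
Fragment 4: offset=12 data="bas" -> buffer=KJlYrhxPa???bas
Fragment 5: offset=9 data="rnV" -> buffer=KJlYrhxParnVbas

Answer: KJlYrhxParnVbas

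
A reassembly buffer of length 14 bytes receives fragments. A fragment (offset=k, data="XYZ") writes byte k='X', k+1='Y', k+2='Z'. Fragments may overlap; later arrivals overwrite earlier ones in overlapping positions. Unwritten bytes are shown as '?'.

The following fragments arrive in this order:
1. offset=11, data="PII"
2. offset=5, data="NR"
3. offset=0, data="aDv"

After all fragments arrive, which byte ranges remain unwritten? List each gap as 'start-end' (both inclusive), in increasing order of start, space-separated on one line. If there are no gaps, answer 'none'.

Answer: 3-4 7-10

Derivation:
Fragment 1: offset=11 len=3
Fragment 2: offset=5 len=2
Fragment 3: offset=0 len=3
Gaps: 3-4 7-10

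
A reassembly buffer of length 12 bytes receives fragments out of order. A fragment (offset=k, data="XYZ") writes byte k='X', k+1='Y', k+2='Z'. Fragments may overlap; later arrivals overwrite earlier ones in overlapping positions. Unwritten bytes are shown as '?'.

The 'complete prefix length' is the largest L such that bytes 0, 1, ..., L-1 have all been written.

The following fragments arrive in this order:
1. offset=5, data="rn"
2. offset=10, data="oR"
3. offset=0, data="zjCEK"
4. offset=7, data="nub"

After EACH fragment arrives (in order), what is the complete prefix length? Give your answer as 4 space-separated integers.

Fragment 1: offset=5 data="rn" -> buffer=?????rn????? -> prefix_len=0
Fragment 2: offset=10 data="oR" -> buffer=?????rn???oR -> prefix_len=0
Fragment 3: offset=0 data="zjCEK" -> buffer=zjCEKrn???oR -> prefix_len=7
Fragment 4: offset=7 data="nub" -> buffer=zjCEKrnnuboR -> prefix_len=12

Answer: 0 0 7 12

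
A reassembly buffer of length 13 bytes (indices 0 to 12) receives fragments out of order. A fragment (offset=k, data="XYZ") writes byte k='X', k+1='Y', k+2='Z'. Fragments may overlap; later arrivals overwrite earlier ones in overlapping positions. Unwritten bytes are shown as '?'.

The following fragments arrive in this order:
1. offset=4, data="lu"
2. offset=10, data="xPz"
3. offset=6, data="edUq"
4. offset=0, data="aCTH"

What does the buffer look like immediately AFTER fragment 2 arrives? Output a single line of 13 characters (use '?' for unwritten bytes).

Fragment 1: offset=4 data="lu" -> buffer=????lu???????
Fragment 2: offset=10 data="xPz" -> buffer=????lu????xPz

Answer: ????lu????xPz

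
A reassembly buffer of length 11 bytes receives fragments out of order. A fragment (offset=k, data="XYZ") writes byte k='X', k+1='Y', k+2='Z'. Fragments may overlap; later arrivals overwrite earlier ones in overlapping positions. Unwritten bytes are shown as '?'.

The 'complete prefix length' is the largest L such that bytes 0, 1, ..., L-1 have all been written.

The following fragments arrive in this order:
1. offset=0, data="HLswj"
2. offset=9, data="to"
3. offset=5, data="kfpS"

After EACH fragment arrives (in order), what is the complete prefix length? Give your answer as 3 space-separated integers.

Answer: 5 5 11

Derivation:
Fragment 1: offset=0 data="HLswj" -> buffer=HLswj?????? -> prefix_len=5
Fragment 2: offset=9 data="to" -> buffer=HLswj????to -> prefix_len=5
Fragment 3: offset=5 data="kfpS" -> buffer=HLswjkfpSto -> prefix_len=11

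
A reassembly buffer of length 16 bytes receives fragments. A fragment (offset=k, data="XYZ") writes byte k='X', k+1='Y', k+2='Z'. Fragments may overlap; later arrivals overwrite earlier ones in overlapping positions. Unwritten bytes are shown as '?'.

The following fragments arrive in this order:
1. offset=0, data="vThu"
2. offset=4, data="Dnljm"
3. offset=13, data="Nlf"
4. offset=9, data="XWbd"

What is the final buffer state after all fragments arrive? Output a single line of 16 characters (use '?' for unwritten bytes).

Answer: vThuDnljmXWbdNlf

Derivation:
Fragment 1: offset=0 data="vThu" -> buffer=vThu????????????
Fragment 2: offset=4 data="Dnljm" -> buffer=vThuDnljm???????
Fragment 3: offset=13 data="Nlf" -> buffer=vThuDnljm????Nlf
Fragment 4: offset=9 data="XWbd" -> buffer=vThuDnljmXWbdNlf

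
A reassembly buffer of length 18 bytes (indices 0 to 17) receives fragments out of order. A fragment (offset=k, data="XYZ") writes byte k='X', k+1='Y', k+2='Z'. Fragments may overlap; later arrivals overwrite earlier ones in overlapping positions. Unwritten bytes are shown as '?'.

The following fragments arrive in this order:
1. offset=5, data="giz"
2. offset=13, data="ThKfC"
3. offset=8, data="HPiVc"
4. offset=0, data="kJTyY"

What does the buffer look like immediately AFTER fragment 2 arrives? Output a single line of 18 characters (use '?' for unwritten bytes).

Answer: ?????giz?????ThKfC

Derivation:
Fragment 1: offset=5 data="giz" -> buffer=?????giz??????????
Fragment 2: offset=13 data="ThKfC" -> buffer=?????giz?????ThKfC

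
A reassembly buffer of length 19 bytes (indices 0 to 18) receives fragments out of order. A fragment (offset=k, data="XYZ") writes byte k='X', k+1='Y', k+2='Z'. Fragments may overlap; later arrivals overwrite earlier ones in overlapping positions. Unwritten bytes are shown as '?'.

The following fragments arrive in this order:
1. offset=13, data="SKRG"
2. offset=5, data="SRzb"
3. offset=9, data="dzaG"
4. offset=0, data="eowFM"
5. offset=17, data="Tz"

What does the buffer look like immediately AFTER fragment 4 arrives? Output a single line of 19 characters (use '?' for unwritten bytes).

Answer: eowFMSRzbdzaGSKRG??

Derivation:
Fragment 1: offset=13 data="SKRG" -> buffer=?????????????SKRG??
Fragment 2: offset=5 data="SRzb" -> buffer=?????SRzb????SKRG??
Fragment 3: offset=9 data="dzaG" -> buffer=?????SRzbdzaGSKRG??
Fragment 4: offset=0 data="eowFM" -> buffer=eowFMSRzbdzaGSKRG??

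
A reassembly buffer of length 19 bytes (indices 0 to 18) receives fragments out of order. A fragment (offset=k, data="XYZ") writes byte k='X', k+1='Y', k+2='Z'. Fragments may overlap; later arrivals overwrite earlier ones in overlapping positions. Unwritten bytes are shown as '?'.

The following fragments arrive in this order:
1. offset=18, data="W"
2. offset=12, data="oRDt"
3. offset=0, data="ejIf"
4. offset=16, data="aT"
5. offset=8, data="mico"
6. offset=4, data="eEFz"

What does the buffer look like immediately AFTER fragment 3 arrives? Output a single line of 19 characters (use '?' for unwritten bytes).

Fragment 1: offset=18 data="W" -> buffer=??????????????????W
Fragment 2: offset=12 data="oRDt" -> buffer=????????????oRDt??W
Fragment 3: offset=0 data="ejIf" -> buffer=ejIf????????oRDt??W

Answer: ejIf????????oRDt??W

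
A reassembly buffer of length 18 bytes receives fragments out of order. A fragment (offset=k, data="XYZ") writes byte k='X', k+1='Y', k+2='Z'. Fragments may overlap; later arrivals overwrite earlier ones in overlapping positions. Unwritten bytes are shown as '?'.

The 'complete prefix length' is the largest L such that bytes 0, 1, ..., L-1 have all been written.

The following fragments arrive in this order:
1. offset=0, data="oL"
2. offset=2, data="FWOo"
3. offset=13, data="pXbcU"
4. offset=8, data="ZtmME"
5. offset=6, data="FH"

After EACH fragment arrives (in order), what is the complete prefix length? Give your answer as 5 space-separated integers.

Answer: 2 6 6 6 18

Derivation:
Fragment 1: offset=0 data="oL" -> buffer=oL???????????????? -> prefix_len=2
Fragment 2: offset=2 data="FWOo" -> buffer=oLFWOo???????????? -> prefix_len=6
Fragment 3: offset=13 data="pXbcU" -> buffer=oLFWOo???????pXbcU -> prefix_len=6
Fragment 4: offset=8 data="ZtmME" -> buffer=oLFWOo??ZtmMEpXbcU -> prefix_len=6
Fragment 5: offset=6 data="FH" -> buffer=oLFWOoFHZtmMEpXbcU -> prefix_len=18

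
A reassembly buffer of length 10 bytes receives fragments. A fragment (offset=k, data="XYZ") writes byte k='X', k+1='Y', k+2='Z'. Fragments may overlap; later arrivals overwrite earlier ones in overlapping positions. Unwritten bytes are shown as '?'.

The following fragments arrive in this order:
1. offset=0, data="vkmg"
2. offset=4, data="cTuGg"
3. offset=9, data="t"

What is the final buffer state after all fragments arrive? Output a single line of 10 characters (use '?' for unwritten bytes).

Answer: vkmgcTuGgt

Derivation:
Fragment 1: offset=0 data="vkmg" -> buffer=vkmg??????
Fragment 2: offset=4 data="cTuGg" -> buffer=vkmgcTuGg?
Fragment 3: offset=9 data="t" -> buffer=vkmgcTuGgt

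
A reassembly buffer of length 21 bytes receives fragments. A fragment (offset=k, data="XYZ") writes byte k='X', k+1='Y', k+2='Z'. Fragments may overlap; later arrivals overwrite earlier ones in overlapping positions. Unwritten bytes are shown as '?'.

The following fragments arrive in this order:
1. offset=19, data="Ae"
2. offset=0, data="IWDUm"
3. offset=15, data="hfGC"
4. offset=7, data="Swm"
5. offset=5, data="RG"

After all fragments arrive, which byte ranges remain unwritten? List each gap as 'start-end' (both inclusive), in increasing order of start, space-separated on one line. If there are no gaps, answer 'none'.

Answer: 10-14

Derivation:
Fragment 1: offset=19 len=2
Fragment 2: offset=0 len=5
Fragment 3: offset=15 len=4
Fragment 4: offset=7 len=3
Fragment 5: offset=5 len=2
Gaps: 10-14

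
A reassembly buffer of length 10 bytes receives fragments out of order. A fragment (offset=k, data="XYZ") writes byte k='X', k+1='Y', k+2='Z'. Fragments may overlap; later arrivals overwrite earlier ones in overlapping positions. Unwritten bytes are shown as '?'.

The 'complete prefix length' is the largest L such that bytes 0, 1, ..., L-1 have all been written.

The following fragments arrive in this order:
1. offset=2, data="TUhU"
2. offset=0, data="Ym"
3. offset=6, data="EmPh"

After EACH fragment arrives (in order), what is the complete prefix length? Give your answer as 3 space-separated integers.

Answer: 0 6 10

Derivation:
Fragment 1: offset=2 data="TUhU" -> buffer=??TUhU???? -> prefix_len=0
Fragment 2: offset=0 data="Ym" -> buffer=YmTUhU???? -> prefix_len=6
Fragment 3: offset=6 data="EmPh" -> buffer=YmTUhUEmPh -> prefix_len=10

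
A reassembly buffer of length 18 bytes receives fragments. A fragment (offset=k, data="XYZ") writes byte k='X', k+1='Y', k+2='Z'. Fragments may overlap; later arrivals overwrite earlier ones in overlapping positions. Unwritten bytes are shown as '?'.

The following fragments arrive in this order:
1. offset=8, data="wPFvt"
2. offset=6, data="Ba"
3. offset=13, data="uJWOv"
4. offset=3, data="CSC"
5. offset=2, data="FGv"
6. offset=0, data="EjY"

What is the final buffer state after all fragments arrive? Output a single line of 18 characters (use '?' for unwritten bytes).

Fragment 1: offset=8 data="wPFvt" -> buffer=????????wPFvt?????
Fragment 2: offset=6 data="Ba" -> buffer=??????BawPFvt?????
Fragment 3: offset=13 data="uJWOv" -> buffer=??????BawPFvtuJWOv
Fragment 4: offset=3 data="CSC" -> buffer=???CSCBawPFvtuJWOv
Fragment 5: offset=2 data="FGv" -> buffer=??FGvCBawPFvtuJWOv
Fragment 6: offset=0 data="EjY" -> buffer=EjYGvCBawPFvtuJWOv

Answer: EjYGvCBawPFvtuJWOv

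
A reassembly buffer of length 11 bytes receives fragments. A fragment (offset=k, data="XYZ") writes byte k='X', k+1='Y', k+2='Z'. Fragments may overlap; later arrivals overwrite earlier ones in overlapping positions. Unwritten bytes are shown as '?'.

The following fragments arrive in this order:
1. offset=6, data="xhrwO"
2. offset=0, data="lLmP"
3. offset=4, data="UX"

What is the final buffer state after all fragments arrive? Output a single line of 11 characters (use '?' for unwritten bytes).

Answer: lLmPUXxhrwO

Derivation:
Fragment 1: offset=6 data="xhrwO" -> buffer=??????xhrwO
Fragment 2: offset=0 data="lLmP" -> buffer=lLmP??xhrwO
Fragment 3: offset=4 data="UX" -> buffer=lLmPUXxhrwO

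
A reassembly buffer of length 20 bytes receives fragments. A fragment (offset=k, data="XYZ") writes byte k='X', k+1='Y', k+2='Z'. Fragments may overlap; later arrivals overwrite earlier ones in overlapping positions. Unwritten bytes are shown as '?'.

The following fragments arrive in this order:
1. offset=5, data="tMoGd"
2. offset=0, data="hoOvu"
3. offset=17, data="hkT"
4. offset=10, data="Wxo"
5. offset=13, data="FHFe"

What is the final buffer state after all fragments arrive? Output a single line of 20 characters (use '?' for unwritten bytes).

Answer: hoOvutMoGdWxoFHFehkT

Derivation:
Fragment 1: offset=5 data="tMoGd" -> buffer=?????tMoGd??????????
Fragment 2: offset=0 data="hoOvu" -> buffer=hoOvutMoGd??????????
Fragment 3: offset=17 data="hkT" -> buffer=hoOvutMoGd???????hkT
Fragment 4: offset=10 data="Wxo" -> buffer=hoOvutMoGdWxo????hkT
Fragment 5: offset=13 data="FHFe" -> buffer=hoOvutMoGdWxoFHFehkT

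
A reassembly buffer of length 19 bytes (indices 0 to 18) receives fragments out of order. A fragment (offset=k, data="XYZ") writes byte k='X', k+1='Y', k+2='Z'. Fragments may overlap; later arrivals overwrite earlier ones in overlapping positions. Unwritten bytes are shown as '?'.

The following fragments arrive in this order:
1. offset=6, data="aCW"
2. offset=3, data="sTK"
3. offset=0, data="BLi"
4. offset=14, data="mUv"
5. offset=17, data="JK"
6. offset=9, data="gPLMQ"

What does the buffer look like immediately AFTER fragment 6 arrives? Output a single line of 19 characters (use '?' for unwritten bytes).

Answer: BLisTKaCWgPLMQmUvJK

Derivation:
Fragment 1: offset=6 data="aCW" -> buffer=??????aCW??????????
Fragment 2: offset=3 data="sTK" -> buffer=???sTKaCW??????????
Fragment 3: offset=0 data="BLi" -> buffer=BLisTKaCW??????????
Fragment 4: offset=14 data="mUv" -> buffer=BLisTKaCW?????mUv??
Fragment 5: offset=17 data="JK" -> buffer=BLisTKaCW?????mUvJK
Fragment 6: offset=9 data="gPLMQ" -> buffer=BLisTKaCWgPLMQmUvJK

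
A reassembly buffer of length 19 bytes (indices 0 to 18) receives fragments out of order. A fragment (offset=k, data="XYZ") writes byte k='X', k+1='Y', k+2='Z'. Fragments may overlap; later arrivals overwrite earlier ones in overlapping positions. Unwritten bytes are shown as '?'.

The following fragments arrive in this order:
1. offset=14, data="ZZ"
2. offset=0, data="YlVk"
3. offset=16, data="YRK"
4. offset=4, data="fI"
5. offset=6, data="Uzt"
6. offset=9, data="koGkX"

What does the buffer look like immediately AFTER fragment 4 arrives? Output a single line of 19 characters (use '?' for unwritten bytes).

Fragment 1: offset=14 data="ZZ" -> buffer=??????????????ZZ???
Fragment 2: offset=0 data="YlVk" -> buffer=YlVk??????????ZZ???
Fragment 3: offset=16 data="YRK" -> buffer=YlVk??????????ZZYRK
Fragment 4: offset=4 data="fI" -> buffer=YlVkfI????????ZZYRK

Answer: YlVkfI????????ZZYRK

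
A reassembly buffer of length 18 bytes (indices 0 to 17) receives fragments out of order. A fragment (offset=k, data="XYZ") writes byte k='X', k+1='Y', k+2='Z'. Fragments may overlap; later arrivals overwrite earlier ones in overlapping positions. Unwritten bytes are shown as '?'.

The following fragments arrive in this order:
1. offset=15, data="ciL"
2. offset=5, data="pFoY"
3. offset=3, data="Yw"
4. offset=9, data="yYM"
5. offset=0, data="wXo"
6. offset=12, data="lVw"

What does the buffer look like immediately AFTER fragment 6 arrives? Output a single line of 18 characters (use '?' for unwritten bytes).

Answer: wXoYwpFoYyYMlVwciL

Derivation:
Fragment 1: offset=15 data="ciL" -> buffer=???????????????ciL
Fragment 2: offset=5 data="pFoY" -> buffer=?????pFoY??????ciL
Fragment 3: offset=3 data="Yw" -> buffer=???YwpFoY??????ciL
Fragment 4: offset=9 data="yYM" -> buffer=???YwpFoYyYM???ciL
Fragment 5: offset=0 data="wXo" -> buffer=wXoYwpFoYyYM???ciL
Fragment 6: offset=12 data="lVw" -> buffer=wXoYwpFoYyYMlVwciL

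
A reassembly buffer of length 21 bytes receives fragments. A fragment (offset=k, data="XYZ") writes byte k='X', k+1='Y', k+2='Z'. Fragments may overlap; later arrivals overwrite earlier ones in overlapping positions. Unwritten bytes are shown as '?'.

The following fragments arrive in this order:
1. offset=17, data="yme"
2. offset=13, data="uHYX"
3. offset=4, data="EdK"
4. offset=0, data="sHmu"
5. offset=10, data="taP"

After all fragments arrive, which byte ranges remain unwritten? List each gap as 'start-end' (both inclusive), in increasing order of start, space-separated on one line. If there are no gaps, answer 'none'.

Fragment 1: offset=17 len=3
Fragment 2: offset=13 len=4
Fragment 3: offset=4 len=3
Fragment 4: offset=0 len=4
Fragment 5: offset=10 len=3
Gaps: 7-9 20-20

Answer: 7-9 20-20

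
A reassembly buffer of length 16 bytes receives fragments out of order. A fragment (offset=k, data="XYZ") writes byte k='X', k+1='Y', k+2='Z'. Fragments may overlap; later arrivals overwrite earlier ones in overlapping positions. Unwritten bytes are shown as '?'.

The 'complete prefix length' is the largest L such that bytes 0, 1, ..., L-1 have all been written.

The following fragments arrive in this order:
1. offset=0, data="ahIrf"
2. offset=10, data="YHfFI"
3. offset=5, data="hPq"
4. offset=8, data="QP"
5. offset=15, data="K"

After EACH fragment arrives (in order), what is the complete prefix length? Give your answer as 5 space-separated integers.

Fragment 1: offset=0 data="ahIrf" -> buffer=ahIrf??????????? -> prefix_len=5
Fragment 2: offset=10 data="YHfFI" -> buffer=ahIrf?????YHfFI? -> prefix_len=5
Fragment 3: offset=5 data="hPq" -> buffer=ahIrfhPq??YHfFI? -> prefix_len=8
Fragment 4: offset=8 data="QP" -> buffer=ahIrfhPqQPYHfFI? -> prefix_len=15
Fragment 5: offset=15 data="K" -> buffer=ahIrfhPqQPYHfFIK -> prefix_len=16

Answer: 5 5 8 15 16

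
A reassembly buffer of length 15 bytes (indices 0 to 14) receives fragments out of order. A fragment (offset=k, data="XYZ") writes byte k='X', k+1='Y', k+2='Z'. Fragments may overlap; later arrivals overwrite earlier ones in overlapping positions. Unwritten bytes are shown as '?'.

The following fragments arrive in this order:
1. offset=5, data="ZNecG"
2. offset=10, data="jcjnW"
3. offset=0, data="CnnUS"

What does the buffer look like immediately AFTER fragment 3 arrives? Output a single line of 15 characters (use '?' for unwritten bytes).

Answer: CnnUSZNecGjcjnW

Derivation:
Fragment 1: offset=5 data="ZNecG" -> buffer=?????ZNecG?????
Fragment 2: offset=10 data="jcjnW" -> buffer=?????ZNecGjcjnW
Fragment 3: offset=0 data="CnnUS" -> buffer=CnnUSZNecGjcjnW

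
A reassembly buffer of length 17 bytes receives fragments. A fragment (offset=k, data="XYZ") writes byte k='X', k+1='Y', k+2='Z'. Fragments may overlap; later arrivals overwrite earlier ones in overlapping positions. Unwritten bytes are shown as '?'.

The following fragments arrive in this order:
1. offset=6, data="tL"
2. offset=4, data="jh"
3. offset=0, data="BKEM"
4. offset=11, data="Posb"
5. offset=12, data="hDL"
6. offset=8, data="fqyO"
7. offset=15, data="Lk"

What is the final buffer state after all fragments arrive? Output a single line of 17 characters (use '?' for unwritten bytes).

Answer: BKEMjhtLfqyOhDLLk

Derivation:
Fragment 1: offset=6 data="tL" -> buffer=??????tL?????????
Fragment 2: offset=4 data="jh" -> buffer=????jhtL?????????
Fragment 3: offset=0 data="BKEM" -> buffer=BKEMjhtL?????????
Fragment 4: offset=11 data="Posb" -> buffer=BKEMjhtL???Posb??
Fragment 5: offset=12 data="hDL" -> buffer=BKEMjhtL???PhDL??
Fragment 6: offset=8 data="fqyO" -> buffer=BKEMjhtLfqyOhDL??
Fragment 7: offset=15 data="Lk" -> buffer=BKEMjhtLfqyOhDLLk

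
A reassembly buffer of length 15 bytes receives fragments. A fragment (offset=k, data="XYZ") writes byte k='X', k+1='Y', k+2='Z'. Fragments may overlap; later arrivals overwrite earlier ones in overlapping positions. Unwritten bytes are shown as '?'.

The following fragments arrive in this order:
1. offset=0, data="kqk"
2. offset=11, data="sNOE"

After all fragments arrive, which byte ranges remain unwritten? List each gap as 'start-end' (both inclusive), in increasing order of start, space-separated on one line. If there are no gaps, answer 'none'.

Fragment 1: offset=0 len=3
Fragment 2: offset=11 len=4
Gaps: 3-10

Answer: 3-10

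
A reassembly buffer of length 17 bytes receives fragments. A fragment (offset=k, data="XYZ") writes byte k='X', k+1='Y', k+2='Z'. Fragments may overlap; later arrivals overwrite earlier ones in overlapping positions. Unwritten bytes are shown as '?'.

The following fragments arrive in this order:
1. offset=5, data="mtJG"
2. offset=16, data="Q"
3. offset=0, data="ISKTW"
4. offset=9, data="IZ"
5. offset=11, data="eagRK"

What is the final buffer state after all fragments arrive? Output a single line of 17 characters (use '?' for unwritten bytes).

Fragment 1: offset=5 data="mtJG" -> buffer=?????mtJG????????
Fragment 2: offset=16 data="Q" -> buffer=?????mtJG???????Q
Fragment 3: offset=0 data="ISKTW" -> buffer=ISKTWmtJG???????Q
Fragment 4: offset=9 data="IZ" -> buffer=ISKTWmtJGIZ?????Q
Fragment 5: offset=11 data="eagRK" -> buffer=ISKTWmtJGIZeagRKQ

Answer: ISKTWmtJGIZeagRKQ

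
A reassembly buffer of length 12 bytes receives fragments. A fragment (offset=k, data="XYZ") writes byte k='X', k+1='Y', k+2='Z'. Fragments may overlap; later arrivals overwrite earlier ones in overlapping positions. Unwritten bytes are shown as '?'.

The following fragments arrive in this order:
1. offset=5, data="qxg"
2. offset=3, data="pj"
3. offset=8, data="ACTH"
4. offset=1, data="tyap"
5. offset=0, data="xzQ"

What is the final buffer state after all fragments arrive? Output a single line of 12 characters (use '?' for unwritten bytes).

Answer: xzQapqxgACTH

Derivation:
Fragment 1: offset=5 data="qxg" -> buffer=?????qxg????
Fragment 2: offset=3 data="pj" -> buffer=???pjqxg????
Fragment 3: offset=8 data="ACTH" -> buffer=???pjqxgACTH
Fragment 4: offset=1 data="tyap" -> buffer=?tyapqxgACTH
Fragment 5: offset=0 data="xzQ" -> buffer=xzQapqxgACTH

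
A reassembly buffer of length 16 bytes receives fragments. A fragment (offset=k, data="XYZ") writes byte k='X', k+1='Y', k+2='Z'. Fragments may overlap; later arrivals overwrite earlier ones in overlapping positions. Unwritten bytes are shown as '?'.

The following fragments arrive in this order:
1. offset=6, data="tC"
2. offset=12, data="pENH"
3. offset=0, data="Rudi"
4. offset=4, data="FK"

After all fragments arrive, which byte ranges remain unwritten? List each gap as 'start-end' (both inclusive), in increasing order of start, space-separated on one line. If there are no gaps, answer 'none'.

Answer: 8-11

Derivation:
Fragment 1: offset=6 len=2
Fragment 2: offset=12 len=4
Fragment 3: offset=0 len=4
Fragment 4: offset=4 len=2
Gaps: 8-11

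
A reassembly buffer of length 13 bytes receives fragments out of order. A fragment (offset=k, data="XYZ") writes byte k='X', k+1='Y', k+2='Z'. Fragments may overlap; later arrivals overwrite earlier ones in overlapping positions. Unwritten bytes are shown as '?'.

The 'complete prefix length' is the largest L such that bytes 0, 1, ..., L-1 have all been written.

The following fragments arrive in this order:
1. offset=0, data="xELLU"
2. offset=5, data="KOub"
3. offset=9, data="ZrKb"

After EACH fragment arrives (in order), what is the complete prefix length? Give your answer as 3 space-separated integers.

Answer: 5 9 13

Derivation:
Fragment 1: offset=0 data="xELLU" -> buffer=xELLU???????? -> prefix_len=5
Fragment 2: offset=5 data="KOub" -> buffer=xELLUKOub???? -> prefix_len=9
Fragment 3: offset=9 data="ZrKb" -> buffer=xELLUKOubZrKb -> prefix_len=13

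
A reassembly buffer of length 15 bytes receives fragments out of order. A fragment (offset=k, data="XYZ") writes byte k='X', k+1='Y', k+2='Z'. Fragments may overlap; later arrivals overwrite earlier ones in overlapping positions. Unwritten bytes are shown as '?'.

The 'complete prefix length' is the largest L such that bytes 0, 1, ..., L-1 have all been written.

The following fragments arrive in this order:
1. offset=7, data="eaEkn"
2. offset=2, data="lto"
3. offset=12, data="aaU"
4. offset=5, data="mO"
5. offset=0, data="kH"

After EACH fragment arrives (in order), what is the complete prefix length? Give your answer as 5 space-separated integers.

Fragment 1: offset=7 data="eaEkn" -> buffer=???????eaEkn??? -> prefix_len=0
Fragment 2: offset=2 data="lto" -> buffer=??lto??eaEkn??? -> prefix_len=0
Fragment 3: offset=12 data="aaU" -> buffer=??lto??eaEknaaU -> prefix_len=0
Fragment 4: offset=5 data="mO" -> buffer=??ltomOeaEknaaU -> prefix_len=0
Fragment 5: offset=0 data="kH" -> buffer=kHltomOeaEknaaU -> prefix_len=15

Answer: 0 0 0 0 15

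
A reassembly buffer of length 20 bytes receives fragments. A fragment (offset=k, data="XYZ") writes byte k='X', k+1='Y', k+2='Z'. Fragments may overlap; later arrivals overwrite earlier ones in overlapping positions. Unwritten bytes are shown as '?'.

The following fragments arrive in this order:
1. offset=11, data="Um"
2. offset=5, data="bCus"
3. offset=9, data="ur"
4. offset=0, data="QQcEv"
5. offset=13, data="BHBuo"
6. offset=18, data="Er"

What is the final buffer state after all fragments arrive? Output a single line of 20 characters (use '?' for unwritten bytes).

Answer: QQcEvbCusurUmBHBuoEr

Derivation:
Fragment 1: offset=11 data="Um" -> buffer=???????????Um???????
Fragment 2: offset=5 data="bCus" -> buffer=?????bCus??Um???????
Fragment 3: offset=9 data="ur" -> buffer=?????bCusurUm???????
Fragment 4: offset=0 data="QQcEv" -> buffer=QQcEvbCusurUm???????
Fragment 5: offset=13 data="BHBuo" -> buffer=QQcEvbCusurUmBHBuo??
Fragment 6: offset=18 data="Er" -> buffer=QQcEvbCusurUmBHBuoEr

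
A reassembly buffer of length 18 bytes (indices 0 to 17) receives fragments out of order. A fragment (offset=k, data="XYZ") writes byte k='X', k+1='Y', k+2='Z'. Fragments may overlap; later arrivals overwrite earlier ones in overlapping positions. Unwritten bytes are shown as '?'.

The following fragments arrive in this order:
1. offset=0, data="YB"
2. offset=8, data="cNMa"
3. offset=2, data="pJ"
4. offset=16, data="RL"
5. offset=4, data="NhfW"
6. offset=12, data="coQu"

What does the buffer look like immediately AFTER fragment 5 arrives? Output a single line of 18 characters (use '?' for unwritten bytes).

Fragment 1: offset=0 data="YB" -> buffer=YB????????????????
Fragment 2: offset=8 data="cNMa" -> buffer=YB??????cNMa??????
Fragment 3: offset=2 data="pJ" -> buffer=YBpJ????cNMa??????
Fragment 4: offset=16 data="RL" -> buffer=YBpJ????cNMa????RL
Fragment 5: offset=4 data="NhfW" -> buffer=YBpJNhfWcNMa????RL

Answer: YBpJNhfWcNMa????RL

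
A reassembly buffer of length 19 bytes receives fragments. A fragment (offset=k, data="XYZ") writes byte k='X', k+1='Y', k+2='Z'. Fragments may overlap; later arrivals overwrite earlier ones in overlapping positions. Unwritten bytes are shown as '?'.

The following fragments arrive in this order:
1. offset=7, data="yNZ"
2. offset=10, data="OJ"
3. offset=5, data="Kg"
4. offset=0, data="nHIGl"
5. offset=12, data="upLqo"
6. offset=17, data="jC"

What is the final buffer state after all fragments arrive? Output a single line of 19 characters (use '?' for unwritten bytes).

Answer: nHIGlKgyNZOJupLqojC

Derivation:
Fragment 1: offset=7 data="yNZ" -> buffer=???????yNZ?????????
Fragment 2: offset=10 data="OJ" -> buffer=???????yNZOJ???????
Fragment 3: offset=5 data="Kg" -> buffer=?????KgyNZOJ???????
Fragment 4: offset=0 data="nHIGl" -> buffer=nHIGlKgyNZOJ???????
Fragment 5: offset=12 data="upLqo" -> buffer=nHIGlKgyNZOJupLqo??
Fragment 6: offset=17 data="jC" -> buffer=nHIGlKgyNZOJupLqojC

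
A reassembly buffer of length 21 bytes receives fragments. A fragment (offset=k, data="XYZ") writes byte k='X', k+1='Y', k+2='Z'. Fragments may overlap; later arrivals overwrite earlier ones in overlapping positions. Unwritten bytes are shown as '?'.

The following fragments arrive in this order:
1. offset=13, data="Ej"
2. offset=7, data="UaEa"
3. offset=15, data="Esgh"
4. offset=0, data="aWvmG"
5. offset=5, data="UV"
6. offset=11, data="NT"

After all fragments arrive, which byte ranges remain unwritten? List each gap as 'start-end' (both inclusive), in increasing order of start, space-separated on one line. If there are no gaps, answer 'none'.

Answer: 19-20

Derivation:
Fragment 1: offset=13 len=2
Fragment 2: offset=7 len=4
Fragment 3: offset=15 len=4
Fragment 4: offset=0 len=5
Fragment 5: offset=5 len=2
Fragment 6: offset=11 len=2
Gaps: 19-20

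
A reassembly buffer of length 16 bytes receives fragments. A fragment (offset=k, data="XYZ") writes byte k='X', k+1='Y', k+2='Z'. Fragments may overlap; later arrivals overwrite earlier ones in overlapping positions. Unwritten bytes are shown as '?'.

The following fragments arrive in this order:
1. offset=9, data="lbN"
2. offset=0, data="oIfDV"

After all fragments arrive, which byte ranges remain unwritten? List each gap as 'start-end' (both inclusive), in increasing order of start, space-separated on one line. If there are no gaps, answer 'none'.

Answer: 5-8 12-15

Derivation:
Fragment 1: offset=9 len=3
Fragment 2: offset=0 len=5
Gaps: 5-8 12-15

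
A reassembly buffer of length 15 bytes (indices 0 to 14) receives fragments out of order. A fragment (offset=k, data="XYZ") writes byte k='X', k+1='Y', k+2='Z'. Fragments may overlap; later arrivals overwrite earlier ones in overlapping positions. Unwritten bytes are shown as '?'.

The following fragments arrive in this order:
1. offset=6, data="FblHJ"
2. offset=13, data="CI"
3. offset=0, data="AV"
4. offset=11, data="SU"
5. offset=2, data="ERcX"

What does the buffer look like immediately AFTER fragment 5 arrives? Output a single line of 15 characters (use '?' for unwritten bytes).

Answer: AVERcXFblHJSUCI

Derivation:
Fragment 1: offset=6 data="FblHJ" -> buffer=??????FblHJ????
Fragment 2: offset=13 data="CI" -> buffer=??????FblHJ??CI
Fragment 3: offset=0 data="AV" -> buffer=AV????FblHJ??CI
Fragment 4: offset=11 data="SU" -> buffer=AV????FblHJSUCI
Fragment 5: offset=2 data="ERcX" -> buffer=AVERcXFblHJSUCI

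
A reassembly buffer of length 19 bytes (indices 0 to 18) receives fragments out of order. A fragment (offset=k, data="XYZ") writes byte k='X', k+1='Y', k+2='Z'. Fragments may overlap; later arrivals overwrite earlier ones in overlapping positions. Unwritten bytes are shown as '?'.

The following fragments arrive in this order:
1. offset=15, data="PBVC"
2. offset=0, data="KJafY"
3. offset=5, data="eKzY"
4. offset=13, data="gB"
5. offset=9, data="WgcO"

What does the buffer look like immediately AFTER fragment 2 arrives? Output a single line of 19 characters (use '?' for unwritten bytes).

Answer: KJafY??????????PBVC

Derivation:
Fragment 1: offset=15 data="PBVC" -> buffer=???????????????PBVC
Fragment 2: offset=0 data="KJafY" -> buffer=KJafY??????????PBVC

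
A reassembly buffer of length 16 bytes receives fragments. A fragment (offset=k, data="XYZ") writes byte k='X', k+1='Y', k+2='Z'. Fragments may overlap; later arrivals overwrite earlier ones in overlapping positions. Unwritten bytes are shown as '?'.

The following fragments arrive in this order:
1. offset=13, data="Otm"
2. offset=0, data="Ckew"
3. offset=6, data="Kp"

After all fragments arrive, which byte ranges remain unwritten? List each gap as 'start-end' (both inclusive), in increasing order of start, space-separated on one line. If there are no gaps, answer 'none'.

Fragment 1: offset=13 len=3
Fragment 2: offset=0 len=4
Fragment 3: offset=6 len=2
Gaps: 4-5 8-12

Answer: 4-5 8-12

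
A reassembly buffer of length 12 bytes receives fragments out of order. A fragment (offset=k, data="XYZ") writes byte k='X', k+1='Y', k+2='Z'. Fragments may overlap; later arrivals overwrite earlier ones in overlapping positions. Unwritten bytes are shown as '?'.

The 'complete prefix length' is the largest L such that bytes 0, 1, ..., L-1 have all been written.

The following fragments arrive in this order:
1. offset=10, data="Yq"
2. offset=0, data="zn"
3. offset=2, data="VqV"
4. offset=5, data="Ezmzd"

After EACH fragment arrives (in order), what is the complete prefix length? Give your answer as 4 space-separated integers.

Fragment 1: offset=10 data="Yq" -> buffer=??????????Yq -> prefix_len=0
Fragment 2: offset=0 data="zn" -> buffer=zn????????Yq -> prefix_len=2
Fragment 3: offset=2 data="VqV" -> buffer=znVqV?????Yq -> prefix_len=5
Fragment 4: offset=5 data="Ezmzd" -> buffer=znVqVEzmzdYq -> prefix_len=12

Answer: 0 2 5 12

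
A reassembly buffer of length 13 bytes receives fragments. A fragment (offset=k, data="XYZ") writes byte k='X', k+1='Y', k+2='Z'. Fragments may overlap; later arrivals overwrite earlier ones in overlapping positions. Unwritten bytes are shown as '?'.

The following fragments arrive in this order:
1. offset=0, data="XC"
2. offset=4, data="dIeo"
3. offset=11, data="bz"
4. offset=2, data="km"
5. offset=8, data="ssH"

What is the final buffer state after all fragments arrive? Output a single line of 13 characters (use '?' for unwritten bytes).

Answer: XCkmdIeossHbz

Derivation:
Fragment 1: offset=0 data="XC" -> buffer=XC???????????
Fragment 2: offset=4 data="dIeo" -> buffer=XC??dIeo?????
Fragment 3: offset=11 data="bz" -> buffer=XC??dIeo???bz
Fragment 4: offset=2 data="km" -> buffer=XCkmdIeo???bz
Fragment 5: offset=8 data="ssH" -> buffer=XCkmdIeossHbz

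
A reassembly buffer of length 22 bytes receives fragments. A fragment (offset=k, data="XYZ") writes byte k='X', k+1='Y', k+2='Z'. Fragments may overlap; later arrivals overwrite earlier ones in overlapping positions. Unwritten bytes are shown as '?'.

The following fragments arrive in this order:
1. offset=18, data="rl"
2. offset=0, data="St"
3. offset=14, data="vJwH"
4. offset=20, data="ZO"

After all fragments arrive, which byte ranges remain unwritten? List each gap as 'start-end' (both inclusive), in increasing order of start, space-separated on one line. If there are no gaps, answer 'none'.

Fragment 1: offset=18 len=2
Fragment 2: offset=0 len=2
Fragment 3: offset=14 len=4
Fragment 4: offset=20 len=2
Gaps: 2-13

Answer: 2-13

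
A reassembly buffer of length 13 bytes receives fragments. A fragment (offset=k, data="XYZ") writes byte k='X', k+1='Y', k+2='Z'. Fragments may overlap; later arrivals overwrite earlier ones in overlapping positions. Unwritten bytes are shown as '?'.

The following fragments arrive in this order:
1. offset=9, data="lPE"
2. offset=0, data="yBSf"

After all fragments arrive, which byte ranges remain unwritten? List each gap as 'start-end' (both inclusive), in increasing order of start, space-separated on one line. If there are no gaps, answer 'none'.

Fragment 1: offset=9 len=3
Fragment 2: offset=0 len=4
Gaps: 4-8 12-12

Answer: 4-8 12-12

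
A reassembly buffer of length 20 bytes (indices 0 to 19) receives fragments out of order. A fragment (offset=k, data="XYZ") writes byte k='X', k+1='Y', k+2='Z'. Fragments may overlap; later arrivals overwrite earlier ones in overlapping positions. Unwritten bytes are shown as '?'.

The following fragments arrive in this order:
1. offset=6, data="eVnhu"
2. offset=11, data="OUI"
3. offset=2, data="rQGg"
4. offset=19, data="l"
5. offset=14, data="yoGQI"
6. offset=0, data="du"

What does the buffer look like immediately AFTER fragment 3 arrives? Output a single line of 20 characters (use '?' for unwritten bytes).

Fragment 1: offset=6 data="eVnhu" -> buffer=??????eVnhu?????????
Fragment 2: offset=11 data="OUI" -> buffer=??????eVnhuOUI??????
Fragment 3: offset=2 data="rQGg" -> buffer=??rQGgeVnhuOUI??????

Answer: ??rQGgeVnhuOUI??????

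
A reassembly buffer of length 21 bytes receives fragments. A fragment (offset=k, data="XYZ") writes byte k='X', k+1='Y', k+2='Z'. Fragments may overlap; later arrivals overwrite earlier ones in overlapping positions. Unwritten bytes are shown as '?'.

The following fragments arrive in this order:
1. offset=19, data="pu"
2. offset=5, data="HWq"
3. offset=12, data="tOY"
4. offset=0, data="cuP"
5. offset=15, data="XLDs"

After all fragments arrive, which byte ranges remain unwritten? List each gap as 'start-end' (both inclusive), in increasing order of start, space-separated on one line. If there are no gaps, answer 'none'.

Fragment 1: offset=19 len=2
Fragment 2: offset=5 len=3
Fragment 3: offset=12 len=3
Fragment 4: offset=0 len=3
Fragment 5: offset=15 len=4
Gaps: 3-4 8-11

Answer: 3-4 8-11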